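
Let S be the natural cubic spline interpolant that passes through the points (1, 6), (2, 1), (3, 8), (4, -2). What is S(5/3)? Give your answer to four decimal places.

Put M_i = S'' at the i-th knot. Here h = (1, 1, 1) and Δ = (-5, 7, -10), so the interior equations h_(i-1)·M_(i-1) + 2(h_(i-1)+h_i)·M_i + h_i·M_(i+1) = 6(Δ_i − Δ_(i-1)) read
  1·M_0 + 4·M_1 + 1·M_2 = 6(Δ_1 - Δ_0) = 72
  1·M_1 + 4·M_2 + 1·M_3 = 6(Δ_2 - Δ_1) = -102
Natural end conditions: M_0 = M_3 = 0.
Solving the tridiagonal system: M_0 = 0, M_1 = 26, M_2 = -32, M_3 = 0.
On [1, 2], S(x) = 6 - 28/3·(x - 1) + 0·(x - 1)² + 13/3·(x - 1)³.
With (x - 1) = 2/3: S(5/3) = 86/81.

1.0617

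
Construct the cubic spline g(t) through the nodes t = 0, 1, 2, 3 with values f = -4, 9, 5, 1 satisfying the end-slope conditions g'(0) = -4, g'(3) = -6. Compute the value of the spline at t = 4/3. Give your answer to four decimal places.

Write M_i for g''(x_i). With h_i = 1, 1, 1 and divided differences Δ_i = 13, -4, -4, the continuity of g' gives the tridiagonal system
  1·M_0 + 4·M_1 + 1·M_2 = 6(Δ_1 - Δ_0) = -102
  1·M_1 + 4·M_2 + 1·M_3 = 6(Δ_2 - Δ_1) = 0
Clamped end conditions give two more equations: 2h_0·M_0 + h_0·M_1 = 6(Δ_0 - g'(0)) = 102 and h_2·M_2 + 2h_2·M_3 = 6(g'(3) - Δ_2) = -12.
Solving: M_0 = 1126/15, M_1 = -722/15, M_2 = 232/15, M_3 = -206/15.
On [1, 2], g(t) = 9 + 142/15·(t - 1) - 361/15·(t - 1)² + 53/5·(t - 1)³.
With (t - 1) = 1/3: g(4/3) = 1333/135.

9.8741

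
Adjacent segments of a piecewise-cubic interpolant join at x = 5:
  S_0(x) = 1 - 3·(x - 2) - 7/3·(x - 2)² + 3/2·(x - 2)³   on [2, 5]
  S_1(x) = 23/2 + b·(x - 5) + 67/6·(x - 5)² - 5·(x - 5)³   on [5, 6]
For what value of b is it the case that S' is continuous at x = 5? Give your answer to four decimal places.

S_0'(x) = -3 - 14/3·(x - 2) + 9/2·(x - 2)², so S_0'(5) = 47/2. On the right, S_1'(5) = b, so b = 47/2.

23.5000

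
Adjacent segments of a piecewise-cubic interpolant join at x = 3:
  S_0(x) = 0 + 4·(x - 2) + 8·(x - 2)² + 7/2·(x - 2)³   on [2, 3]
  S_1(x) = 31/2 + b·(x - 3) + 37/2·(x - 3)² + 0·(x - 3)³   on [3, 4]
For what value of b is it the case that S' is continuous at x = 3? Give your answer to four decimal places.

30.5000

S_0'(x) = 4 + 16·(x - 2) + 21/2·(x - 2)², so S_0'(3) = 61/2. On the right, S_1'(3) = b, so b = 61/2.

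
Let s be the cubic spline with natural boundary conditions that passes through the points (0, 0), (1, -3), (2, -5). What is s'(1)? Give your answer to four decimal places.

-2.5000

Put m_i = s'' at the i-th knot. Here h = (1, 1) and Δ = (-3, -2), so the interior equations h_(i-1)·m_(i-1) + 2(h_(i-1)+h_i)·m_i + h_i·m_(i+1) = 6(Δ_i − Δ_(i-1)) read
  1·m_0 + 4·m_1 + 1·m_2 = 6(Δ_1 - Δ_0) = 6
Natural end conditions: m_0 = m_2 = 0.
Solving the tridiagonal system: m_0 = 0, m_1 = 3/2, m_2 = 0.
On [1, 2], s'(x) = b_1 + 2c_1·(x - 1) + 3d_1·(x - 1)² with b_1 = Δ_1 - h_1(2m_1 + m_2)/6 = -5/2, c_1 = m_1/2 = 3/4, d_1 = (m_2 - m_1)/(6h_1) = -1/4. So s'(1) = -5/2.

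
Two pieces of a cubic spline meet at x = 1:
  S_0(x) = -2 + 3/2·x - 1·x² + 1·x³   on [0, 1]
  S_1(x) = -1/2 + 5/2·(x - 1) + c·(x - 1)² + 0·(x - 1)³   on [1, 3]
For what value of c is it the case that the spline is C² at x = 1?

2

S_0''(x) = -2 + 6·x, so S_0''(1) = 4. On the right, S_1''(1) = 2c, so c = 2.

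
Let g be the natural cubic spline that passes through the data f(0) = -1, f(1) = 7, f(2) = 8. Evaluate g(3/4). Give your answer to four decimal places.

5.5742

Put M_i = g'' at the i-th knot. Here h = (1, 1) and Δ = (8, 1), so the interior equations h_(i-1)·M_(i-1) + 2(h_(i-1)+h_i)·M_i + h_i·M_(i+1) = 6(Δ_i − Δ_(i-1)) read
  1·M_0 + 4·M_1 + 1·M_2 = 6(Δ_1 - Δ_0) = -42
Natural end conditions: M_0 = M_2 = 0.
Forward elimination and back-substitution give M_0 = 0, M_1 = -21/2, M_2 = 0.
On [0, 1], g(t) = -1 + 39/4·t + 0·t² - 7/4·t³.
With t = 3/4: g(3/4) = 1427/256.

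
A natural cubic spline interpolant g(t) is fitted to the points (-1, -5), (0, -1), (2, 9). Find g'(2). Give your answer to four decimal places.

Put M_i = g'' at the i-th knot. Here h = (1, 2) and Δ = (4, 5), so the interior equations h_(i-1)·M_(i-1) + 2(h_(i-1)+h_i)·M_i + h_i·M_(i+1) = 6(Δ_i − Δ_(i-1)) read
  1·M_0 + 6·M_1 + 2·M_2 = 6(Δ_1 - Δ_0) = 6
Natural end conditions: M_0 = M_2 = 0.
Hence M_0 = 0, M_1 = 1, M_2 = 0.
On [0, 2], g'(t) = b_1 + 2c_1·t + 3d_1·t² with b_1 = Δ_1 - h_1(2M_1 + M_2)/6 = 13/3, c_1 = M_1/2 = 1/2, d_1 = (M_2 - M_1)/(6h_1) = -1/12. So g'(2) = 16/3.

5.3333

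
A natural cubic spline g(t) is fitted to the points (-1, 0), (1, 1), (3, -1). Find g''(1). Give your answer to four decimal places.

Let m_i = g''(x_i). Step sizes h_i = 2, 2; slopes of the chords Δ_i = (y_(i+1) - y_i)/h_i = 1/2, -1.
  2·m_0 + 8·m_1 + 2·m_2 = 6(Δ_1 - Δ_0) = -9
Natural end conditions: m_0 = m_2 = 0.
Solving: m_0 = 0, m_1 = -9/8, m_2 = 0.

-1.1250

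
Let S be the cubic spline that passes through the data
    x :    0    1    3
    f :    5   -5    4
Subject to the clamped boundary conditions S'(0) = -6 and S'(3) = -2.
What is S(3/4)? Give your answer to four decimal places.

With σ_i denoting the second derivative at x_i, h_i = 1, 2, and Δ_i = (y_(i+1) − y_i)/h_i = -10, 9/2:
  1·σ_0 + 6·σ_1 + 2·σ_2 = 6(Δ_1 - Δ_0) = 87
Clamped end conditions give two more equations: 2h_0·σ_0 + h_0·σ_1 = 6(Δ_0 - S'(0)) = -24 and h_1·σ_1 + 2h_1·σ_2 = 6(S'(3) - Δ_1) = -39.
Solving: σ_0 = -151/6, σ_1 = 79/3, σ_2 = -275/12.
On [0, 1], S(x) = 5 - 6·x - 151/12·x² + 103/12·x³.
With x = 3/4: S(3/4) = -757/256.

-2.9570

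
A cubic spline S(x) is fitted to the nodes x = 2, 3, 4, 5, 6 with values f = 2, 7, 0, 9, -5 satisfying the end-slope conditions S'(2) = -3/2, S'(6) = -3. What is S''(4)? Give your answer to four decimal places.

49.8750

With m_i denoting the second derivative at x_i, h_i = 1, 1, 1, 1, and Δ_i = (y_(i+1) − y_i)/h_i = 5, -7, 9, -14:
  1·m_0 + 4·m_1 + 1·m_2 = 6(Δ_1 - Δ_0) = -72
  1·m_1 + 4·m_2 + 1·m_3 = 6(Δ_2 - Δ_1) = 96
  1·m_2 + 4·m_3 + 1·m_4 = 6(Δ_3 - Δ_2) = -138
Clamped end conditions give two more equations: 2h_0·m_0 + h_0·m_1 = 6(Δ_0 - S'(2)) = 39 and h_3·m_3 + 2h_3·m_4 = 6(S'(6) - Δ_3) = 66.
Hence m_0 = 2223/56, m_1 = -1131/28, m_2 = 399/8, m_3 = -1767/28, m_4 = 3615/56.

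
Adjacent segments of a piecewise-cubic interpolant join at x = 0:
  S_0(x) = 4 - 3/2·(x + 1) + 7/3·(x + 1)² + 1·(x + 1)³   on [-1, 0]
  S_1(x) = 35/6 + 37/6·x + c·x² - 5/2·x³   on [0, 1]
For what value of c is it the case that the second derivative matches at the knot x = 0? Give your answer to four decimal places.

5.3333

S_0''(x) = 14/3 + 6·(x + 1), so S_0''(0) = 32/3. On the right, S_1''(0) = 2c, so c = 16/3.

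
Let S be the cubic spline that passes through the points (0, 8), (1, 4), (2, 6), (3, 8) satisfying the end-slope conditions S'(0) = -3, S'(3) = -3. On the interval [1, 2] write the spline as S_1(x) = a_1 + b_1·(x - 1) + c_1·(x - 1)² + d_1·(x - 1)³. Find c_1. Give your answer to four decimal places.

5.4000

Write M_i for S''(x_i). With h_i = 1, 1, 1 and divided differences Δ_i = -4, 2, 2, the continuity of S' gives the tridiagonal system
  1·M_0 + 4·M_1 + 1·M_2 = 6(Δ_1 - Δ_0) = 36
  1·M_1 + 4·M_2 + 1·M_3 = 6(Δ_2 - Δ_1) = 0
Clamped end conditions give two more equations: 2h_0·M_0 + h_0·M_1 = 6(Δ_0 - S'(0)) = -6 and h_2·M_2 + 2h_2·M_3 = 6(S'(3) - Δ_2) = -30.
Solving: M_0 = -42/5, M_1 = 54/5, M_2 = 6/5, M_3 = -78/5.
On [1, 2], with S_1(x) = a_1 + b_1·(x - 1) + c_1·(x - 1)² + d_1·(x - 1)³: c_1 = M_1/2 = 27/5, d_1 = (M_2 - M_1)/(6h_1) = -8/5, b_1 = Δ_1 - h_1(2M_1 + M_2)/6 = -9/5.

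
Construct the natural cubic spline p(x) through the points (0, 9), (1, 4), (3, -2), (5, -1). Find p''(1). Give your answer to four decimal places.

1.2273

With M_i denoting the second derivative at x_i, h_i = 1, 2, 2, and Δ_i = (y_(i+1) − y_i)/h_i = -5, -3, 1/2:
  1·M_0 + 6·M_1 + 2·M_2 = 6(Δ_1 - Δ_0) = 12
  2·M_1 + 8·M_2 + 2·M_3 = 6(Δ_2 - Δ_1) = 21
Natural end conditions: M_0 = M_3 = 0.
Solving: M_0 = 0, M_1 = 27/22, M_2 = 51/22, M_3 = 0.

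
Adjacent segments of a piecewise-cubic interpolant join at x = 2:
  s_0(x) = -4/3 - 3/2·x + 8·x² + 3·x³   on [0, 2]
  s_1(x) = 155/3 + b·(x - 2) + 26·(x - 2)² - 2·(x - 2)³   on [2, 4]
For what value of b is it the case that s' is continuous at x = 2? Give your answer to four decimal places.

66.5000

s_0'(x) = -3/2 + 16·x + 9·x², so s_0'(2) = 133/2. On the right, s_1'(2) = b, so b = 133/2.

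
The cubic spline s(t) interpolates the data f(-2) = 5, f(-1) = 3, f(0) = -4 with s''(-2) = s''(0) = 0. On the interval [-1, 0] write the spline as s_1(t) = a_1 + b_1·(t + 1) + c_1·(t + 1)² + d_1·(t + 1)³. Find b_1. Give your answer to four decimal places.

-4.5000

Put m_i = s'' at the i-th knot. Here h = (1, 1) and Δ = (-2, -7), so the interior equations h_(i-1)·m_(i-1) + 2(h_(i-1)+h_i)·m_i + h_i·m_(i+1) = 6(Δ_i − Δ_(i-1)) read
  1·m_0 + 4·m_1 + 1·m_2 = 6(Δ_1 - Δ_0) = -30
Natural end conditions: m_0 = m_2 = 0.
Solving: m_0 = 0, m_1 = -15/2, m_2 = 0.
On [-1, 0], with s_1(t) = a_1 + b_1·(t + 1) + c_1·(t + 1)² + d_1·(t + 1)³: c_1 = m_1/2 = -15/4, d_1 = (m_2 - m_1)/(6h_1) = 5/4, b_1 = Δ_1 - h_1(2m_1 + m_2)/6 = -9/2.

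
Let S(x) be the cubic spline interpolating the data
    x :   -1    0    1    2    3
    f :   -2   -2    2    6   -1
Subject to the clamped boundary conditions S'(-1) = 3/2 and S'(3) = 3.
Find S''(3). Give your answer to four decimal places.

Write M_i for S''(x_i). With h_i = 1, 1, 1, 1 and divided differences Δ_i = 0, 4, 4, -7, the continuity of S' gives the tridiagonal system
  1·M_0 + 4·M_1 + 1·M_2 = 6(Δ_1 - Δ_0) = 24
  1·M_1 + 4·M_2 + 1·M_3 = 6(Δ_2 - Δ_1) = 0
  1·M_2 + 4·M_3 + 1·M_4 = 6(Δ_3 - Δ_2) = -66
Clamped end conditions give two more equations: 2h_0·M_0 + h_0·M_1 = 6(Δ_0 - S'(-1)) = -9 and h_3·M_3 + 2h_3·M_4 = 6(S'(3) - Δ_3) = 60.
Hence M_0 = -435/56, M_1 = 183/28, M_2 = 45/8, M_3 = -813/28, M_4 = 2493/56.

44.5179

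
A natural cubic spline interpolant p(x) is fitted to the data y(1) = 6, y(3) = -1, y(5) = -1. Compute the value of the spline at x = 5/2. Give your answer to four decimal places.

0.1758

With σ_i denoting the second derivative at x_i, h_i = 2, 2, and Δ_i = (y_(i+1) − y_i)/h_i = -7/2, 0:
  2·σ_0 + 8·σ_1 + 2·σ_2 = 6(Δ_1 - Δ_0) = 21
Natural end conditions: σ_0 = σ_2 = 0.
Forward elimination and back-substitution give σ_0 = 0, σ_1 = 21/8, σ_2 = 0.
On [1, 3], p(x) = 6 - 35/8·(x - 1) + 0·(x - 1)² + 7/32·(x - 1)³.
With (x - 1) = 3/2: p(5/2) = 45/256.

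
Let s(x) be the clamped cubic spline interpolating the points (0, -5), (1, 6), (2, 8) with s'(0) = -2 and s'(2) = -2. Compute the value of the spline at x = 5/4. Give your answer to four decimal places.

7.9180

Put M_i = s'' at the i-th knot. Here h = (1, 1) and Δ = (11, 2), so the interior equations h_(i-1)·M_(i-1) + 2(h_(i-1)+h_i)·M_i + h_i·M_(i+1) = 6(Δ_i − Δ_(i-1)) read
  1·M_0 + 4·M_1 + 1·M_2 = 6(Δ_1 - Δ_0) = -54
Clamped end conditions give two more equations: 2h_0·M_0 + h_0·M_1 = 6(Δ_0 - s'(0)) = 78 and h_1·M_1 + 2h_1·M_2 = 6(s'(2) - Δ_1) = -24.
Solving: M_0 = 105/2, M_1 = -27, M_2 = 3/2.
On [1, 2], s(x) = 6 + 43/4·(x - 1) - 27/2·(x - 1)² + 19/4·(x - 1)³.
With (x - 1) = 1/4: s(5/4) = 2027/256.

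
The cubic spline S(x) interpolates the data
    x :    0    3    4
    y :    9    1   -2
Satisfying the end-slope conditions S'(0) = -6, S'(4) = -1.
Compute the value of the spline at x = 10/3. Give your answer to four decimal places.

-0.1852

Put M_i = S'' at the i-th knot. Here h = (3, 1) and Δ = (-8/3, -3), so the interior equations h_(i-1)·M_(i-1) + 2(h_(i-1)+h_i)·M_i + h_i·M_(i+1) = 6(Δ_i − Δ_(i-1)) read
  3·M_0 + 8·M_1 + 1·M_2 = 6(Δ_1 - Δ_0) = -2
Clamped end conditions give two more equations: 2h_0·M_0 + h_0·M_1 = 6(Δ_0 - S'(0)) = 20 and h_1·M_1 + 2h_1·M_2 = 6(S'(4) - Δ_1) = 12.
Hence M_0 = 29/6, M_1 = -3, M_2 = 15/2.
On [3, 4], S(x) = 1 - 13/4·(x - 3) - 3/2·(x - 3)² + 7/4·(x - 3)³.
With (x - 3) = 1/3: S(10/3) = -5/27.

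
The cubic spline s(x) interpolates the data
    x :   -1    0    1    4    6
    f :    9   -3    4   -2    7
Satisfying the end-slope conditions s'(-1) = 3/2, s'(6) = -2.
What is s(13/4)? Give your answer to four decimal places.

-0.4140

With σ_i denoting the second derivative at x_i, h_i = 1, 1, 3, 2, and Δ_i = (y_(i+1) − y_i)/h_i = -12, 7, -2, 9/2:
  1·σ_0 + 4·σ_1 + 1·σ_2 = 6(Δ_1 - Δ_0) = 114
  1·σ_1 + 8·σ_2 + 3·σ_3 = 6(Δ_2 - Δ_1) = -54
  3·σ_2 + 10·σ_3 + 2·σ_4 = 6(Δ_3 - Δ_2) = 39
Clamped end conditions give two more equations: 2h_0·σ_0 + h_0·σ_1 = 6(Δ_0 - s'(-1)) = -81 and h_3·σ_3 + 2h_3·σ_4 = 6(s'(6) - Δ_3) = -39.
Solving the tridiagonal system: σ_0 = -6117/94, σ_1 = 2310/47, σ_2 = -1647/94, σ_3 = 580/47, σ_4 = -2993/188.
On [1, 4], s(x) = 4 + 879/94·(x - 1) - 1647/188·(x - 1)² + 2807/1692·(x - 1)³.
With (x - 1) = 9/4: s(13/4) = -4981/12032.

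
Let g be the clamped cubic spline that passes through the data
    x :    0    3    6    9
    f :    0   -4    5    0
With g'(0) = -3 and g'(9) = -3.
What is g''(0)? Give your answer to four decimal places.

Put σ_i = g'' at the i-th knot. Here h = (3, 3, 3) and Δ = (-4/3, 3, -5/3), so the interior equations h_(i-1)·σ_(i-1) + 2(h_(i-1)+h_i)·σ_i + h_i·σ_(i+1) = 6(Δ_i − Δ_(i-1)) read
  3·σ_0 + 12·σ_1 + 3·σ_2 = 6(Δ_1 - Δ_0) = 26
  3·σ_1 + 12·σ_2 + 3·σ_3 = 6(Δ_2 - Δ_1) = -28
Clamped end conditions give two more equations: 2h_0·σ_0 + h_0·σ_1 = 6(Δ_0 - g'(0)) = 10 and h_2·σ_2 + 2h_2·σ_3 = 6(g'(9) - Δ_2) = -8.
Forward elimination and back-substitution give σ_0 = 2/9, σ_1 = 26/9, σ_2 = -28/9, σ_3 = 2/9.

0.2222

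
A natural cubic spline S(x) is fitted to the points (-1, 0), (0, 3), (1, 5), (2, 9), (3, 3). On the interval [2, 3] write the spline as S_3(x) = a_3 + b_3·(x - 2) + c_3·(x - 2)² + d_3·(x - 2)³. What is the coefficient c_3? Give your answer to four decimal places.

With σ_i denoting the second derivative at x_i, h_i = 1, 1, 1, 1, and Δ_i = (y_(i+1) − y_i)/h_i = 3, 2, 4, -6:
  1·σ_0 + 4·σ_1 + 1·σ_2 = 6(Δ_1 - Δ_0) = -6
  1·σ_1 + 4·σ_2 + 1·σ_3 = 6(Δ_2 - Δ_1) = 12
  1·σ_2 + 4·σ_3 + 1·σ_4 = 6(Δ_3 - Δ_2) = -60
Natural end conditions: σ_0 = σ_4 = 0.
Solving the tridiagonal system: σ_0 = 0, σ_1 = -99/28, σ_2 = 57/7, σ_3 = -477/28, σ_4 = 0.
On [2, 3], with S_3(x) = a_3 + b_3·(x - 2) + c_3·(x - 2)² + d_3·(x - 2)³: c_3 = σ_3/2 = -477/56, d_3 = (σ_4 - σ_3)/(6h_3) = 159/56, b_3 = Δ_3 - h_3(2σ_3 + σ_4)/6 = -9/28.

-8.5179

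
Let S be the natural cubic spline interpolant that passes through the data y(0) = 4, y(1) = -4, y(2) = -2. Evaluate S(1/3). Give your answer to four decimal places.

0.5926

Let m_i = S''(x_i). Step sizes h_i = 1, 1; slopes of the chords Δ_i = (y_(i+1) - y_i)/h_i = -8, 2.
  1·m_0 + 4·m_1 + 1·m_2 = 6(Δ_1 - Δ_0) = 60
Natural end conditions: m_0 = m_2 = 0.
Hence m_0 = 0, m_1 = 15, m_2 = 0.
On [0, 1], S(x) = 4 - 21/2·x + 0·x² + 5/2·x³.
With x = 1/3: S(1/3) = 16/27.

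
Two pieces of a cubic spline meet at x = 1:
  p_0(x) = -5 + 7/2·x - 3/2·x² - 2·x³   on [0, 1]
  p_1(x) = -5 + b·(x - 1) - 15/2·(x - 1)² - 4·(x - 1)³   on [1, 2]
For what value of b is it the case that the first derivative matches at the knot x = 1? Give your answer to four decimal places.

-5.5000

p_0'(x) = 7/2 - 3·x - 6·x², so p_0'(1) = -11/2. On the right, p_1'(1) = b, so b = -11/2.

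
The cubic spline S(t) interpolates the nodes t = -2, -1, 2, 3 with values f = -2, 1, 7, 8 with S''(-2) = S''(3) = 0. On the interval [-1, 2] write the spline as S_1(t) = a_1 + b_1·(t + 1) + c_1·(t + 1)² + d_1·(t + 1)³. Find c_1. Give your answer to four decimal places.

Put σ_i = S'' at the i-th knot. Here h = (1, 3, 1) and Δ = (3, 2, 1), so the interior equations h_(i-1)·σ_(i-1) + 2(h_(i-1)+h_i)·σ_i + h_i·σ_(i+1) = 6(Δ_i − Δ_(i-1)) read
  1·σ_0 + 8·σ_1 + 3·σ_2 = 6(Δ_1 - Δ_0) = -6
  3·σ_1 + 8·σ_2 + 1·σ_3 = 6(Δ_2 - Δ_1) = -6
Natural end conditions: σ_0 = σ_3 = 0.
Solving: σ_0 = 0, σ_1 = -6/11, σ_2 = -6/11, σ_3 = 0.
On [-1, 2], with S_1(t) = a_1 + b_1·(t + 1) + c_1·(t + 1)² + d_1·(t + 1)³: c_1 = σ_1/2 = -3/11, d_1 = (σ_2 - σ_1)/(6h_1) = 0, b_1 = Δ_1 - h_1(2σ_1 + σ_2)/6 = 31/11.

-0.2727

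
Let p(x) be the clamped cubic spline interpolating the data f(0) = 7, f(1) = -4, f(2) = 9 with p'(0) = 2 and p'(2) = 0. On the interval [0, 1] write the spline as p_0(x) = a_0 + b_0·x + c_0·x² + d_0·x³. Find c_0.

Let M_i = p''(x_i). Step sizes h_i = 1, 1; slopes of the chords Δ_i = (y_(i+1) - y_i)/h_i = -11, 13.
  1·M_0 + 4·M_1 + 1·M_2 = 6(Δ_1 - Δ_0) = 144
Clamped end conditions give two more equations: 2h_0·M_0 + h_0·M_1 = 6(Δ_0 - p'(0)) = -78 and h_1·M_1 + 2h_1·M_2 = 6(p'(2) - Δ_1) = -78.
Solving the tridiagonal system: M_0 = -76, M_1 = 74, M_2 = -76.
On [0, 1], with p_0(x) = a_0 + b_0·x + c_0·x² + d_0·x³: c_0 = M_0/2 = -38, d_0 = (M_1 - M_0)/(6h_0) = 25, b_0 = Δ_0 - h_0(2M_0 + M_1)/6 = 2.

-38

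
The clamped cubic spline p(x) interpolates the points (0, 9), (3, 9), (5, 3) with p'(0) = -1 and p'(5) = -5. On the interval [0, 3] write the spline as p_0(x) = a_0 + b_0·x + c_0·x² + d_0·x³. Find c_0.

1

Write σ_i for p''(x_i). With h_i = 3, 2 and divided differences Δ_i = 0, -3, the continuity of p' gives the tridiagonal system
  3·σ_0 + 10·σ_1 + 2·σ_2 = 6(Δ_1 - Δ_0) = -18
Clamped end conditions give two more equations: 2h_0·σ_0 + h_0·σ_1 = 6(Δ_0 - p'(0)) = 6 and h_1·σ_1 + 2h_1·σ_2 = 6(p'(5) - Δ_1) = -12.
Solving the tridiagonal system: σ_0 = 2, σ_1 = -2, σ_2 = -2.
On [0, 3], with p_0(x) = a_0 + b_0·x + c_0·x² + d_0·x³: c_0 = σ_0/2 = 1, d_0 = (σ_1 - σ_0)/(6h_0) = -2/9, b_0 = Δ_0 - h_0(2σ_0 + σ_1)/6 = -1.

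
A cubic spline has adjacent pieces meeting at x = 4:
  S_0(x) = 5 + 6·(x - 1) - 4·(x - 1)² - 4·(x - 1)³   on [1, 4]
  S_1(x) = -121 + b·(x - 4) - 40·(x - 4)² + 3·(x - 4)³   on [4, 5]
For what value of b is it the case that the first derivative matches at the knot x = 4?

-126

S_0'(x) = 6 - 8·(x - 1) - 12·(x - 1)², so S_0'(4) = -126. On the right, S_1'(4) = b, so b = -126.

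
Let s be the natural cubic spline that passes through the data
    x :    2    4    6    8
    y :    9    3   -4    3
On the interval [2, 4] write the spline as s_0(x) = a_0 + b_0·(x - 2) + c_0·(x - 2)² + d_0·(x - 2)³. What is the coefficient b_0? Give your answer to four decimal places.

With m_i denoting the second derivative at x_i, h_i = 2, 2, 2, and Δ_i = (y_(i+1) − y_i)/h_i = -3, -7/2, 7/2:
  2·m_0 + 8·m_1 + 2·m_2 = 6(Δ_1 - Δ_0) = -3
  2·m_1 + 8·m_2 + 2·m_3 = 6(Δ_2 - Δ_1) = 42
Natural end conditions: m_0 = m_3 = 0.
Solving: m_0 = 0, m_1 = -9/5, m_2 = 57/10, m_3 = 0.
On [2, 4], with s_0(x) = a_0 + b_0·(x - 2) + c_0·(x - 2)² + d_0·(x - 2)³: c_0 = m_0/2 = 0, d_0 = (m_1 - m_0)/(6h_0) = -3/20, b_0 = Δ_0 - h_0(2m_0 + m_1)/6 = -12/5.

-2.4000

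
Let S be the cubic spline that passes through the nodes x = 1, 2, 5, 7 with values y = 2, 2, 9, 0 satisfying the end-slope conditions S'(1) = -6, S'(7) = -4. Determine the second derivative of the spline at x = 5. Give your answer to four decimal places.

-5.2436

Let M_i = S''(x_i). Step sizes h_i = 1, 3, 2; slopes of the chords Δ_i = (y_(i+1) - y_i)/h_i = 0, 7/3, -9/2.
  1·M_0 + 8·M_1 + 3·M_2 = 6(Δ_1 - Δ_0) = 14
  3·M_1 + 10·M_2 + 2·M_3 = 6(Δ_2 - Δ_1) = -41
Clamped end conditions give two more equations: 2h_0·M_0 + h_0·M_1 = 6(Δ_0 - S'(1)) = 36 and h_2·M_2 + 2h_2·M_3 = 6(S'(7) - Δ_2) = 3.
Solving the tridiagonal system: M_0 = 1343/78, M_1 = 61/39, M_2 = -409/78, M_3 = 263/78.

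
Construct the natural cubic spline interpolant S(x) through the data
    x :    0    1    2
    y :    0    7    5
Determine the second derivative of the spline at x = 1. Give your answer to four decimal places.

-13.5000

Let σ_i = S''(x_i). Step sizes h_i = 1, 1; slopes of the chords Δ_i = (y_(i+1) - y_i)/h_i = 7, -2.
  1·σ_0 + 4·σ_1 + 1·σ_2 = 6(Δ_1 - Δ_0) = -54
Natural end conditions: σ_0 = σ_2 = 0.
Solving: σ_0 = 0, σ_1 = -27/2, σ_2 = 0.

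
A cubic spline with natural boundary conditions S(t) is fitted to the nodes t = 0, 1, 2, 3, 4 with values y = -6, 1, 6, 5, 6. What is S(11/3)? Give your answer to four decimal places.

Put m_i = S'' at the i-th knot. Here h = (1, 1, 1, 1) and Δ = (7, 5, -1, 1), so the interior equations h_(i-1)·m_(i-1) + 2(h_(i-1)+h_i)·m_i + h_i·m_(i+1) = 6(Δ_i − Δ_(i-1)) read
  1·m_0 + 4·m_1 + 1·m_2 = 6(Δ_1 - Δ_0) = -12
  1·m_1 + 4·m_2 + 1·m_3 = 6(Δ_2 - Δ_1) = -36
  1·m_2 + 4·m_3 + 1·m_4 = 6(Δ_3 - Δ_2) = 12
Natural end conditions: m_0 = m_4 = 0.
Solving: m_0 = 0, m_1 = -3/7, m_2 = -72/7, m_3 = 39/7, m_4 = 0.
On [3, 4], S(t) = 5 - 6/7·(t - 3) + 39/14·(t - 3)² - 13/14·(t - 3)³.
With (t - 3) = 2/3: S(11/3) = 1019/189.

5.3915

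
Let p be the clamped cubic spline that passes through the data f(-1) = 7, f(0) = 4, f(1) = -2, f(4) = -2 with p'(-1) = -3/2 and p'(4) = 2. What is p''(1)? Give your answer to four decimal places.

Let M_i = p''(x_i). Step sizes h_i = 1, 1, 3; slopes of the chords Δ_i = (y_(i+1) - y_i)/h_i = -3, -6, 0.
  1·M_0 + 4·M_1 + 1·M_2 = 6(Δ_1 - Δ_0) = -18
  1·M_1 + 8·M_2 + 3·M_3 = 6(Δ_2 - Δ_1) = 36
Clamped end conditions give two more equations: 2h_0·M_0 + h_0·M_1 = 6(Δ_0 - p'(-1)) = -9 and h_2·M_2 + 2h_2·M_3 = 6(p'(4) - Δ_2) = 12.
Solving: M_0 = -52/29, M_1 = -157/29, M_2 = 158/29, M_3 = -21/29.

5.4483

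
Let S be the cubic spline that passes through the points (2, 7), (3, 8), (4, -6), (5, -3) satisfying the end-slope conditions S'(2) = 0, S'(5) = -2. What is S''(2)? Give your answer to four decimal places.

22.6667

Let M_i = S''(x_i). Step sizes h_i = 1, 1, 1; slopes of the chords Δ_i = (y_(i+1) - y_i)/h_i = 1, -14, 3.
  1·M_0 + 4·M_1 + 1·M_2 = 6(Δ_1 - Δ_0) = -90
  1·M_1 + 4·M_2 + 1·M_3 = 6(Δ_2 - Δ_1) = 102
Clamped end conditions give two more equations: 2h_0·M_0 + h_0·M_1 = 6(Δ_0 - S'(2)) = 6 and h_2·M_2 + 2h_2·M_3 = 6(S'(5) - Δ_2) = -30.
Solving the tridiagonal system: M_0 = 68/3, M_1 = -118/3, M_2 = 134/3, M_3 = -112/3.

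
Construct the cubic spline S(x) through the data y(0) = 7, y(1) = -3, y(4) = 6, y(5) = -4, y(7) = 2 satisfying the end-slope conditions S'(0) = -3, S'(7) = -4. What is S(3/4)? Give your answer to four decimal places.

-0.4365

Write σ_i for S''(x_i). With h_i = 1, 3, 1, 2 and divided differences Δ_i = -10, 3, -10, 3, the continuity of S' gives the tridiagonal system
  1·σ_0 + 8·σ_1 + 3·σ_2 = 6(Δ_1 - Δ_0) = 78
  3·σ_1 + 8·σ_2 + 1·σ_3 = 6(Δ_2 - Δ_1) = -78
  1·σ_2 + 6·σ_3 + 2·σ_4 = 6(Δ_3 - Δ_2) = 78
Clamped end conditions give two more equations: 2h_0·σ_0 + h_0·σ_1 = 6(Δ_0 - S'(0)) = -42 and h_3·σ_3 + 2h_3·σ_4 = 6(S'(7) - Δ_3) = -42.
Hence σ_0 = -1747/55, σ_1 = 1184/55, σ_2 = -229/11, σ_3 = 1318/55, σ_4 = -2473/110.
On [0, 1], S(x) = 7 - 3·x - 1747/110·x² + 977/110·x³.
With x = 3/4: S(3/4) = -3073/7040.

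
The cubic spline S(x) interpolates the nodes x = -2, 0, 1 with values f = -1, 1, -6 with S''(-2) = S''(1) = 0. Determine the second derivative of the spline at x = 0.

With m_i denoting the second derivative at x_i, h_i = 2, 1, and Δ_i = (y_(i+1) − y_i)/h_i = 1, -7:
  2·m_0 + 6·m_1 + 1·m_2 = 6(Δ_1 - Δ_0) = -48
Natural end conditions: m_0 = m_2 = 0.
Solving: m_0 = 0, m_1 = -8, m_2 = 0.

-8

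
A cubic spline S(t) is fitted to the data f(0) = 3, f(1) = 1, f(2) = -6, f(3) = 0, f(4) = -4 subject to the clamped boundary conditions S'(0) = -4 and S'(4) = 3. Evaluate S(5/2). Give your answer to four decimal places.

-3.0045

Write M_i for S''(x_i). With h_i = 1, 1, 1, 1 and divided differences Δ_i = -2, -7, 6, -4, the continuity of S' gives the tridiagonal system
  1·M_0 + 4·M_1 + 1·M_2 = 6(Δ_1 - Δ_0) = -30
  1·M_1 + 4·M_2 + 1·M_3 = 6(Δ_2 - Δ_1) = 78
  1·M_2 + 4·M_3 + 1·M_4 = 6(Δ_3 - Δ_2) = -60
Clamped end conditions give two more equations: 2h_0·M_0 + h_0·M_1 = 6(Δ_0 - S'(0)) = 12 and h_3·M_3 + 2h_3·M_4 = 6(S'(4) - Δ_3) = 42.
Forward elimination and back-substitution give M_0 = 221/14, M_1 = -137/7, M_2 = 65/2, M_3 = -227/7, M_4 = 521/14.
On [2, 3], S(t) = -6 + 4/7·(t - 2) + 65/4·(t - 2)² - 303/28·(t - 2)³.
With (t - 2) = 1/2: S(5/2) = -673/224.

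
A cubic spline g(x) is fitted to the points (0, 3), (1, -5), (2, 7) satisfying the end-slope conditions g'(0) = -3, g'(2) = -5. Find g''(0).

Let M_i = g''(x_i). Step sizes h_i = 1, 1; slopes of the chords Δ_i = (y_(i+1) - y_i)/h_i = -8, 12.
  1·M_0 + 4·M_1 + 1·M_2 = 6(Δ_1 - Δ_0) = 120
Clamped end conditions give two more equations: 2h_0·M_0 + h_0·M_1 = 6(Δ_0 - g'(0)) = -30 and h_1·M_1 + 2h_1·M_2 = 6(g'(2) - Δ_1) = -102.
Forward elimination and back-substitution give M_0 = -46, M_1 = 62, M_2 = -82.

-46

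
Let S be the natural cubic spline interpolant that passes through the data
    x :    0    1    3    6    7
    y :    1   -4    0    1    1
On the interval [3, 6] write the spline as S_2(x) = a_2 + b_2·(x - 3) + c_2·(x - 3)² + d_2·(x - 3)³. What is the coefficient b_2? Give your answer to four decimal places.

Let m_i = S''(x_i). Step sizes h_i = 1, 2, 3, 1; slopes of the chords Δ_i = (y_(i+1) - y_i)/h_i = -5, 2, 1/3, 0.
  1·m_0 + 6·m_1 + 2·m_2 = 6(Δ_1 - Δ_0) = 42
  2·m_1 + 10·m_2 + 3·m_3 = 6(Δ_2 - Δ_1) = -10
  3·m_2 + 8·m_3 + 1·m_4 = 6(Δ_3 - Δ_2) = -2
Natural end conditions: m_0 = m_4 = 0.
Solving the tridiagonal system: m_0 = 0, m_1 = 1565/197, m_2 = -558/197, m_3 = 160/197, m_4 = 0.
On [3, 6], with S_2(x) = a_2 + b_2·(x - 3) + c_2·(x - 3)² + d_2·(x - 3)³: c_2 = m_2/2 = -279/197, d_2 = (m_3 - m_2)/(6h_2) = 359/1773, b_2 = Δ_2 - h_2(2m_2 + m_3)/6 = 1631/591.

2.7597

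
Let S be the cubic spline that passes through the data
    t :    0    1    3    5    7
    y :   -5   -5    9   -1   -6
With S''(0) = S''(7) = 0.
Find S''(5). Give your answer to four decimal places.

5.1585

Put M_i = S'' at the i-th knot. Here h = (1, 2, 2, 2) and Δ = (0, 7, -5, -5/2), so the interior equations h_(i-1)·M_(i-1) + 2(h_(i-1)+h_i)·M_i + h_i·M_(i+1) = 6(Δ_i − Δ_(i-1)) read
  1·M_0 + 6·M_1 + 2·M_2 = 6(Δ_1 - Δ_0) = 42
  2·M_1 + 8·M_2 + 2·M_3 = 6(Δ_2 - Δ_1) = -72
  2·M_2 + 8·M_3 + 2·M_4 = 6(Δ_3 - Δ_2) = 15
Natural end conditions: M_0 = M_4 = 0.
Solving the tridiagonal system: M_0 = 0, M_1 = 933/82, M_2 = -1077/82, M_3 = 423/82, M_4 = 0.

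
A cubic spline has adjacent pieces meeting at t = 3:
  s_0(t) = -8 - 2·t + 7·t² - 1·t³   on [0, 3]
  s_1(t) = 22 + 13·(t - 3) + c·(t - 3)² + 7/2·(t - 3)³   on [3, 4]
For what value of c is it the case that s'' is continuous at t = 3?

s_0''(t) = 14 - 6·t, so s_0''(3) = -4. On the right, s_1''(3) = 2c, so c = -2.

-2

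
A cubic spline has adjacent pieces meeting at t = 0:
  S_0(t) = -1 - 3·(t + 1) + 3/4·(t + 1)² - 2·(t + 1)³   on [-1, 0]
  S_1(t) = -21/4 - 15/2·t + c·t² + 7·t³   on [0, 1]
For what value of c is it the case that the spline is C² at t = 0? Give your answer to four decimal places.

S_0''(t) = 3/2 - 12·(t + 1), so S_0''(0) = -21/2. On the right, S_1''(0) = 2c, so c = -21/4.

-5.2500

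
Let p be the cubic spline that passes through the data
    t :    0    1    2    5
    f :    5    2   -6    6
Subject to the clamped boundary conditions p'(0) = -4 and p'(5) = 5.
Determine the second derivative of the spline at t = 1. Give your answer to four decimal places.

-13.0345

Let m_i = p''(x_i). Step sizes h_i = 1, 1, 3; slopes of the chords Δ_i = (y_(i+1) - y_i)/h_i = -3, -8, 4.
  1·m_0 + 4·m_1 + 1·m_2 = 6(Δ_1 - Δ_0) = -30
  1·m_1 + 8·m_2 + 3·m_3 = 6(Δ_2 - Δ_1) = 72
Clamped end conditions give two more equations: 2h_0·m_0 + h_0·m_1 = 6(Δ_0 - p'(0)) = 6 and h_2·m_2 + 2h_2·m_3 = 6(p'(5) - Δ_2) = 6.
Hence m_0 = 276/29, m_1 = -378/29, m_2 = 366/29, m_3 = -154/29.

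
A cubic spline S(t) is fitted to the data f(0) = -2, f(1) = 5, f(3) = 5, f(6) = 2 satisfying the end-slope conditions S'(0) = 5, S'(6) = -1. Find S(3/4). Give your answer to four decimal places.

Put σ_i = S'' at the i-th knot. Here h = (1, 2, 3) and Δ = (7, 0, -1), so the interior equations h_(i-1)·σ_(i-1) + 2(h_(i-1)+h_i)·σ_i + h_i·σ_(i+1) = 6(Δ_i − Δ_(i-1)) read
  1·σ_0 + 6·σ_1 + 2·σ_2 = 6(Δ_1 - Δ_0) = -42
  2·σ_1 + 10·σ_2 + 3·σ_3 = 6(Δ_2 - Δ_1) = -6
Clamped end conditions give two more equations: 2h_0·σ_0 + h_0·σ_1 = 6(Δ_0 - S'(0)) = 12 and h_2·σ_2 + 2h_2·σ_3 = 6(S'(6) - Δ_2) = 0.
Forward elimination and back-substitution give σ_0 = 202/19, σ_1 = -176/19, σ_2 = 28/19, σ_3 = -14/19.
On [0, 1], S(t) = -2 + 5·t + 101/19·t² - 63/19·t³.
With t = 3/4: S(3/4) = 4063/1216.

3.3413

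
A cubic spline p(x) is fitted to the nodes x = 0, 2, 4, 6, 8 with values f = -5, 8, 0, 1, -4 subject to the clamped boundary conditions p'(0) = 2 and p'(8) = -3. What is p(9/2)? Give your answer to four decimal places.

Put m_i = p'' at the i-th knot. Here h = (2, 2, 2, 2) and Δ = (13/2, -4, 1/2, -5/2), so the interior equations h_(i-1)·m_(i-1) + 2(h_(i-1)+h_i)·m_i + h_i·m_(i+1) = 6(Δ_i − Δ_(i-1)) read
  2·m_0 + 8·m_1 + 2·m_2 = 6(Δ_1 - Δ_0) = -63
  2·m_1 + 8·m_2 + 2·m_3 = 6(Δ_2 - Δ_1) = 27
  2·m_2 + 8·m_3 + 2·m_4 = 6(Δ_3 - Δ_2) = -18
Clamped end conditions give two more equations: 2h_0·m_0 + h_0·m_1 = 6(Δ_0 - p'(0)) = 27 and h_3·m_3 + 2h_3·m_4 = 6(p'(8) - Δ_3) = -3.
Hence m_0 = 1493/112, m_1 = -737/56, m_2 = 125/16, m_3 = -257/56, m_4 = 173/112.
On [4, 6], p(x) = 0 - 89/28·(x - 4) + 125/32·(x - 4)² - 463/448·(x - 4)³.
With (x - 4) = 1/2: p(9/2) = -2659/3584.

-0.7419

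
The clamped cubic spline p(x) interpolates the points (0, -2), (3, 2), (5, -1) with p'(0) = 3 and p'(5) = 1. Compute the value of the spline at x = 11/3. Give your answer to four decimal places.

0.6444

Write M_i for p''(x_i). With h_i = 3, 2 and divided differences Δ_i = 4/3, -3/2, the continuity of p' gives the tridiagonal system
  3·M_0 + 10·M_1 + 2·M_2 = 6(Δ_1 - Δ_0) = -17
Clamped end conditions give two more equations: 2h_0·M_0 + h_0·M_1 = 6(Δ_0 - p'(0)) = -10 and h_1·M_1 + 2h_1·M_2 = 6(p'(5) - Δ_1) = 15.
Hence M_0 = -11/30, M_1 = -13/5, M_2 = 101/20.
On [3, 5], p(x) = 2 - 29/20·(x - 3) - 13/10·(x - 3)² + 51/80·(x - 3)³.
With (x - 3) = 2/3: p(11/3) = 29/45.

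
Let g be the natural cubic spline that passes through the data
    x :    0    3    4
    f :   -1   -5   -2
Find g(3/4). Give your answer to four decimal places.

Write M_i for g''(x_i). With h_i = 3, 1 and divided differences Δ_i = -4/3, 3, the continuity of g' gives the tridiagonal system
  3·M_0 + 8·M_1 + 1·M_2 = 6(Δ_1 - Δ_0) = 26
Natural end conditions: M_0 = M_2 = 0.
Forward elimination and back-substitution give M_0 = 0, M_1 = 13/4, M_2 = 0.
On [0, 3], g(x) = -1 - 71/24·x + 0·x² + 13/72·x³.
With x = 3/4: g(3/4) = -1609/512.

-3.1426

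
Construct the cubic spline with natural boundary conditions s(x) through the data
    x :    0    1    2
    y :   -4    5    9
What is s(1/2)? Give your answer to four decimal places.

0.9688

Put M_i = s'' at the i-th knot. Here h = (1, 1) and Δ = (9, 4), so the interior equations h_(i-1)·M_(i-1) + 2(h_(i-1)+h_i)·M_i + h_i·M_(i+1) = 6(Δ_i − Δ_(i-1)) read
  1·M_0 + 4·M_1 + 1·M_2 = 6(Δ_1 - Δ_0) = -30
Natural end conditions: M_0 = M_2 = 0.
Solving the tridiagonal system: M_0 = 0, M_1 = -15/2, M_2 = 0.
On [0, 1], s(x) = -4 + 41/4·x + 0·x² - 5/4·x³.
With x = 1/2: s(1/2) = 31/32.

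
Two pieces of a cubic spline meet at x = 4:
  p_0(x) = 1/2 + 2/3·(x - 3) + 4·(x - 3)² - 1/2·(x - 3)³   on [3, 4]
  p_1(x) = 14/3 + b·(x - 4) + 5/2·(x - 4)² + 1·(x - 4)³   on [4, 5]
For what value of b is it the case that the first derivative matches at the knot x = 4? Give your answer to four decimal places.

p_0'(x) = 2/3 + 8·(x - 3) - 3/2·(x - 3)², so p_0'(4) = 43/6. On the right, p_1'(4) = b, so b = 43/6.

7.1667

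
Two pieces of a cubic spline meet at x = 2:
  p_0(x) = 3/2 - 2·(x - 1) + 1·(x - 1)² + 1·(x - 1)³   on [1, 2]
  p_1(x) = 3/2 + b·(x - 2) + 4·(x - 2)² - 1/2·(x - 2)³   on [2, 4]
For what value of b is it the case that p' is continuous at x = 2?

3

p_0'(x) = -2 + 2·(x - 1) + 3·(x - 1)², so p_0'(2) = 3. On the right, p_1'(2) = b, so b = 3.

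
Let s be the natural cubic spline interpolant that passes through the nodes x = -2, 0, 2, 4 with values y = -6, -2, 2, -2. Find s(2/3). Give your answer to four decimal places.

Put m_i = s'' at the i-th knot. Here h = (2, 2, 2) and Δ = (2, 2, -2), so the interior equations h_(i-1)·m_(i-1) + 2(h_(i-1)+h_i)·m_i + h_i·m_(i+1) = 6(Δ_i − Δ_(i-1)) read
  2·m_0 + 8·m_1 + 2·m_2 = 6(Δ_1 - Δ_0) = 0
  2·m_1 + 8·m_2 + 2·m_3 = 6(Δ_2 - Δ_1) = -24
Natural end conditions: m_0 = m_3 = 0.
Solving the tridiagonal system: m_0 = 0, m_1 = 4/5, m_2 = -16/5, m_3 = 0.
On [0, 2], s(x) = -2 + 38/15·x + 2/5·x² - 1/3·x³.
With x = 2/3: s(2/3) = -94/405.

-0.2321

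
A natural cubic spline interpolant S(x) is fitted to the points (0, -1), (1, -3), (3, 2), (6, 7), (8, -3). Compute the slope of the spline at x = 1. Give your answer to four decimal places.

Put m_i = S'' at the i-th knot. Here h = (1, 2, 3, 2) and Δ = (-2, 5/2, 5/3, -5), so the interior equations h_(i-1)·m_(i-1) + 2(h_(i-1)+h_i)·m_i + h_i·m_(i+1) = 6(Δ_i − Δ_(i-1)) read
  1·m_0 + 6·m_1 + 2·m_2 = 6(Δ_1 - Δ_0) = 27
  2·m_1 + 10·m_2 + 3·m_3 = 6(Δ_2 - Δ_1) = -5
  3·m_2 + 10·m_3 + 2·m_4 = 6(Δ_3 - Δ_2) = -40
Natural end conditions: m_0 = m_4 = 0.
Hence m_0 = 0, m_1 = 2317/506, m_2 = -60/253, m_3 = -994/253, m_4 = 0.
On [1, 3], S'(x) = b_1 + 2c_1·(x - 1) + 3d_1·(x - 1)² with b_1 = Δ_1 - h_1(2m_1 + m_2)/6 = -719/1518, c_1 = m_1/2 = 2317/1012, d_1 = (m_2 - m_1)/(6h_1) = -2437/6072. So S'(1) = -719/1518.

-0.4736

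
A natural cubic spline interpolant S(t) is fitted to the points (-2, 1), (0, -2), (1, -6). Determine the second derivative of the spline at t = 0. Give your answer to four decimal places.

Let M_i = S''(x_i). Step sizes h_i = 2, 1; slopes of the chords Δ_i = (y_(i+1) - y_i)/h_i = -3/2, -4.
  2·M_0 + 6·M_1 + 1·M_2 = 6(Δ_1 - Δ_0) = -15
Natural end conditions: M_0 = M_2 = 0.
Hence M_0 = 0, M_1 = -5/2, M_2 = 0.

-2.5000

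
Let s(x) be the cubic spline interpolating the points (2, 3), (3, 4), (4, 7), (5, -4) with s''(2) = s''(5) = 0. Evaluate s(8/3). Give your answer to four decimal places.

3.1235

With m_i denoting the second derivative at x_i, h_i = 1, 1, 1, and Δ_i = (y_(i+1) − y_i)/h_i = 1, 3, -11:
  1·m_0 + 4·m_1 + 1·m_2 = 6(Δ_1 - Δ_0) = 12
  1·m_1 + 4·m_2 + 1·m_3 = 6(Δ_2 - Δ_1) = -84
Natural end conditions: m_0 = m_3 = 0.
Solving the tridiagonal system: m_0 = 0, m_1 = 44/5, m_2 = -116/5, m_3 = 0.
On [2, 3], s(x) = 3 - 7/15·(x - 2) + 0·(x - 2)² + 22/15·(x - 2)³.
With (x - 2) = 2/3: s(8/3) = 253/81.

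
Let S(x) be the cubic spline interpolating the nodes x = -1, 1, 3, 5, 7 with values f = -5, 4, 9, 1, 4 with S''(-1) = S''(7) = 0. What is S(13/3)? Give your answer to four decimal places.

Put m_i = S'' at the i-th knot. Here h = (2, 2, 2, 2) and Δ = (9/2, 5/2, -4, 3/2), so the interior equations h_(i-1)·m_(i-1) + 2(h_(i-1)+h_i)·m_i + h_i·m_(i+1) = 6(Δ_i − Δ_(i-1)) read
  2·m_0 + 8·m_1 + 2·m_2 = 6(Δ_1 - Δ_0) = -12
  2·m_1 + 8·m_2 + 2·m_3 = 6(Δ_2 - Δ_1) = -39
  2·m_2 + 8·m_3 + 2·m_4 = 6(Δ_3 - Δ_2) = 33
Natural end conditions: m_0 = m_4 = 0.
Forward elimination and back-substitution give m_0 = 0, m_1 = 9/112, m_2 = -177/28, m_3 = 639/112, m_4 = 0.
On [3, 5], S(x) = 9 - 27/16·(x - 3) - 177/56·(x - 3)² + 449/448·(x - 3)³.
With (x - 3) = 4/3: S(13/3) = 2651/756.

3.5066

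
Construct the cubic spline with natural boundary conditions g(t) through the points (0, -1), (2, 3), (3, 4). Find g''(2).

Put M_i = g'' at the i-th knot. Here h = (2, 1) and Δ = (2, 1), so the interior equations h_(i-1)·M_(i-1) + 2(h_(i-1)+h_i)·M_i + h_i·M_(i+1) = 6(Δ_i − Δ_(i-1)) read
  2·M_0 + 6·M_1 + 1·M_2 = 6(Δ_1 - Δ_0) = -6
Natural end conditions: M_0 = M_2 = 0.
Hence M_0 = 0, M_1 = -1, M_2 = 0.

-1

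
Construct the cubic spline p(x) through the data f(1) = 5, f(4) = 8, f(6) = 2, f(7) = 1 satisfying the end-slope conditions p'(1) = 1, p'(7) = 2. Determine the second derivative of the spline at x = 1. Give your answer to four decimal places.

1.6140

Write m_i for p''(x_i). With h_i = 3, 2, 1 and divided differences Δ_i = 1, -3, -1, the continuity of p' gives the tridiagonal system
  3·m_0 + 10·m_1 + 2·m_2 = 6(Δ_1 - Δ_0) = -24
  2·m_1 + 6·m_2 + 1·m_3 = 6(Δ_2 - Δ_1) = 12
Clamped end conditions give two more equations: 2h_0·m_0 + h_0·m_1 = 6(Δ_0 - p'(1)) = 0 and h_2·m_2 + 2h_2·m_3 = 6(p'(7) - Δ_2) = 18.
Hence m_0 = 92/57, m_1 = -184/57, m_2 = 98/57, m_3 = 464/57.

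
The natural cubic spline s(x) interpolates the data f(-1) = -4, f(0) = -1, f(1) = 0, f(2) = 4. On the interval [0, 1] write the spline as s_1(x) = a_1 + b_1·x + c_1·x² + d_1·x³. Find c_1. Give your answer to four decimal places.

-2.2000

Put M_i = s'' at the i-th knot. Here h = (1, 1, 1) and Δ = (3, 1, 4), so the interior equations h_(i-1)·M_(i-1) + 2(h_(i-1)+h_i)·M_i + h_i·M_(i+1) = 6(Δ_i − Δ_(i-1)) read
  1·M_0 + 4·M_1 + 1·M_2 = 6(Δ_1 - Δ_0) = -12
  1·M_1 + 4·M_2 + 1·M_3 = 6(Δ_2 - Δ_1) = 18
Natural end conditions: M_0 = M_3 = 0.
Solving the tridiagonal system: M_0 = 0, M_1 = -22/5, M_2 = 28/5, M_3 = 0.
On [0, 1], with s_1(x) = a_1 + b_1·x + c_1·x² + d_1·x³: c_1 = M_1/2 = -11/5, d_1 = (M_2 - M_1)/(6h_1) = 5/3, b_1 = Δ_1 - h_1(2M_1 + M_2)/6 = 23/15.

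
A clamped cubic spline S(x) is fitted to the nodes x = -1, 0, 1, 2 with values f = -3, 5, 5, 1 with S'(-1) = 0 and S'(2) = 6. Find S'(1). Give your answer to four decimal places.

Put σ_i = S'' at the i-th knot. Here h = (1, 1, 1) and Δ = (8, 0, -4), so the interior equations h_(i-1)·σ_(i-1) + 2(h_(i-1)+h_i)·σ_i + h_i·σ_(i+1) = 6(Δ_i − Δ_(i-1)) read
  1·σ_0 + 4·σ_1 + 1·σ_2 = 6(Δ_1 - Δ_0) = -48
  1·σ_1 + 4·σ_2 + 1·σ_3 = 6(Δ_2 - Δ_1) = -24
Clamped end conditions give two more equations: 2h_0·σ_0 + h_0·σ_1 = 6(Δ_0 - S'(-1)) = 48 and h_2·σ_2 + 2h_2·σ_3 = 6(S'(2) - Δ_2) = 60.
Solving: σ_0 = 164/5, σ_1 = -88/5, σ_2 = -52/5, σ_3 = 176/5.
On [1, 2], S'(x) = b_2 + 2c_2·(x - 1) + 3d_2·(x - 1)² with b_2 = Δ_2 - h_2(2σ_2 + σ_3)/6 = -32/5, c_2 = σ_2/2 = -26/5, d_2 = (σ_3 - σ_2)/(6h_2) = 38/5. So S'(1) = -32/5.

-6.4000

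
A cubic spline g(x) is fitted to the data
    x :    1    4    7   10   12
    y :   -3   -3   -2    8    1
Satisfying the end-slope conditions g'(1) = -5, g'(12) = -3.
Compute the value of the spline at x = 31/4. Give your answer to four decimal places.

0.8336

With m_i denoting the second derivative at x_i, h_i = 3, 3, 3, 2, and Δ_i = (y_(i+1) − y_i)/h_i = 0, 1/3, 10/3, -7/2:
  3·m_0 + 12·m_1 + 3·m_2 = 6(Δ_1 - Δ_0) = 2
  3·m_1 + 12·m_2 + 3·m_3 = 6(Δ_2 - Δ_1) = 18
  3·m_2 + 10·m_3 + 2·m_4 = 6(Δ_3 - Δ_2) = -41
Clamped end conditions give two more equations: 2h_0·m_0 + h_0·m_1 = 6(Δ_0 - g'(1)) = 30 and h_3·m_3 + 2h_3·m_4 = 6(g'(12) - Δ_3) = 3.
Solving the tridiagonal system: m_0 = 2609/426, m_1 = -479/213, m_2 = 1507/426, m_3 = -419/71, m_4 = 1051/284.
On [7, 10], g(x) = -2 + 195/71·(x - 7) + 1507/852·(x - 7)² - 4021/7668·(x - 7)³.
With (x - 7) = 3/4: g(31/4) = 15151/18176.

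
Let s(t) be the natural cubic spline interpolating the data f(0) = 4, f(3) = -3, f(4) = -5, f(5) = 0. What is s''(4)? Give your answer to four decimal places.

Write σ_i for s''(x_i). With h_i = 3, 1, 1 and divided differences Δ_i = -7/3, -2, 5, the continuity of s' gives the tridiagonal system
  3·σ_0 + 8·σ_1 + 1·σ_2 = 6(Δ_1 - Δ_0) = 2
  1·σ_1 + 4·σ_2 + 1·σ_3 = 6(Δ_2 - Δ_1) = 42
Natural end conditions: σ_0 = σ_3 = 0.
Forward elimination and back-substitution give σ_0 = 0, σ_1 = -34/31, σ_2 = 334/31, σ_3 = 0.

10.7742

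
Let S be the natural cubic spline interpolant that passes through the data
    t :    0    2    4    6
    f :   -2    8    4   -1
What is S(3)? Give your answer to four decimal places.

7.1250

Put m_i = S'' at the i-th knot. Here h = (2, 2, 2) and Δ = (5, -2, -5/2), so the interior equations h_(i-1)·m_(i-1) + 2(h_(i-1)+h_i)·m_i + h_i·m_(i+1) = 6(Δ_i − Δ_(i-1)) read
  2·m_0 + 8·m_1 + 2·m_2 = 6(Δ_1 - Δ_0) = -42
  2·m_1 + 8·m_2 + 2·m_3 = 6(Δ_2 - Δ_1) = -3
Natural end conditions: m_0 = m_3 = 0.
Solving: m_0 = 0, m_1 = -11/2, m_2 = 1, m_3 = 0.
On [2, 4], S(t) = 8 + 4/3·(t - 2) - 11/4·(t - 2)² + 13/24·(t - 2)³.
With (t - 2) = 1: S(3) = 57/8.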